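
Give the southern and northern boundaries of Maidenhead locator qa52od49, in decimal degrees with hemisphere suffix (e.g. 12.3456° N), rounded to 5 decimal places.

87.83750° S, 87.83333° S

Field Q=16, A=0: +16·20° lon, +0·10° lat → SW at lon 140°, lat -90°.
Square 5, 2: +5·2° lon, +2·1° lat → SW at lon 150°, lat -88°.
Subsquare o=14, d=3: +14·0.0833333° lon, +3·0.0416667° lat → SW at lon 151.167°, lat -87.875°.
Extended square 4, 9: +4·0.00833333° lon, +9·0.00416667° lat → SW at lon 151.2°, lat -87.8375°.
Cell spans 0.00833333° lon × 0.00416667° lat.
south 87.83750° S, north 87.83333° S.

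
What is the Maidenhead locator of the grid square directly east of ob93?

Longitude square 9; +1 → 10, wraps to 0, carry into field.
Longitude field O = 14; +1 → 15 = P.
The latitude characters are unchanged.

PB03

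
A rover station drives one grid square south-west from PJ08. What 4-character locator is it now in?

OJ97

Longitude square 0; −1 → -1, wraps to 9, carry into field.
Longitude field P = 15; −1 → 14 = O.
Latitude square 8; −1 → 7.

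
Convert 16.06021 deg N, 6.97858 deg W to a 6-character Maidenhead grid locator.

Shift to the Maidenhead origin (180°W, 90°S): lon 173.0214, lat 106.0602.
Field: 173.0214/20 → 8 → I, 106.0602/10 → 10 → K; chars IK.
Square: 13.0214/2 → 6, 6.0602/1 → 6; chars 66.
Subsquare: 1.0214/0.0833333 → 12 → m, 0.0602/0.0416667 → 1 → b; chars mb.

IK66mb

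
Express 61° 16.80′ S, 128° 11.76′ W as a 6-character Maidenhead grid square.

CC58vr

Offset from 180°W / 90°S: lon 51.8040°, lat 28.7200°.
Field: 51.8040/20 → 2 → C, 28.7200/10 → 2 → C; chars CC.
Square: 11.8040/2 → 5, 8.7200/1 → 8; chars 58.
Subsquare: 1.8040/0.0833333 → 21 → v, 0.7200/0.0416667 → 17 → r; chars vr.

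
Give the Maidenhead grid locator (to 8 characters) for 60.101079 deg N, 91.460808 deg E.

NP50rc54

Add 180° to longitude and 90° to latitude: 271.46081, 150.10108.
Field: 271.46081/20 → 13 → N, 150.10108/10 → 15 → P; chars NP.
Square: 11.46081/2 → 5, 0.10108/1 → 0; chars 50.
Subsquare: 1.46081/0.0833333 → 17 → r, 0.10108/0.0416667 → 2 → c; chars rc.
Extended square: 0.04414/0.00833333 → 5, 0.01775/0.00416667 → 4; chars 54.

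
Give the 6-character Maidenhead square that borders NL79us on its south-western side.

Longitude subsquare u = 20; −1 → 19 = t.
Latitude subsquare s = 18; −1 → 17 = r.

NL79tr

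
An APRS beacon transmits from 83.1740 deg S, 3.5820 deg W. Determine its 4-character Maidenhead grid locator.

Shift to the Maidenhead origin (180°W, 90°S): lon 176.42, lat 6.83.
Field: 176.42/20 → 8 → I, 6.83/10 → 0 → A; chars IA.
Square: 16.42/2 → 8, 6.83/1 → 6; chars 86.

IA86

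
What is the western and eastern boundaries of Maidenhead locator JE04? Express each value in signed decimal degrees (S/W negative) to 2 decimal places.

0.00, 2.00

Field J=9, E=4: +9·20° lon, +4·10° lat → SW at lon 0°, lat -50°.
Square 0, 4: +0·2° lon, +4·1° lat → SW at lon 0°, lat -46°.
Cell spans 2° lon × 1° lat.
west 0.00, east 2.00.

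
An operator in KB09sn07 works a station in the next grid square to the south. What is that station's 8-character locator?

KB09sn06

Latitude extended square 7; −1 → 6.
The longitude characters are unchanged.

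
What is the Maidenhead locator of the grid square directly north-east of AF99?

Longitude square 9; +1 → 10, wraps to 0, carry into field.
Longitude field A = 0; +1 → 1 = B.
Latitude square 9; +1 → 10, wraps to 0, carry into field.
Latitude field F = 5; +1 → 6 = G.

BG00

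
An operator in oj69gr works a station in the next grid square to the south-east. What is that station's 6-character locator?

OJ69hq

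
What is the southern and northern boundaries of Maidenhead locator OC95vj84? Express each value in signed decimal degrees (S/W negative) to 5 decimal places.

-64.60833, -64.60417

Field O=14, C=2: +14·20° lon, +2·10° lat → SW at lon 100°, lat -70°.
Square 9, 5: +9·2° lon, +5·1° lat → SW at lon 118°, lat -65°.
Subsquare v=21, j=9: +21·0.0833333° lon, +9·0.0416667° lat → SW at lon 119.75°, lat -64.625°.
Extended square 8, 4: +8·0.00833333° lon, +4·0.00416667° lat → SW at lon 119.817°, lat -64.6083°.
Cell spans 0.00833333° lon × 0.00416667° lat.
south -64.60833, north -64.60417.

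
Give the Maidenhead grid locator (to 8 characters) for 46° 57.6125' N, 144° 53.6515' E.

QN26kx70

Add 180° to longitude and 90° to latitude: 324.89419, 136.96021.
Field (20°×10°, letters A–R): 324.89419/20 → 16 → Q, 136.96021/10 → 13 → N; chars QN.
Square (2°×1°, digits 0–9): 4.89419/2 → 2, 6.96021/1 → 6; chars 26.
Subsquare (5′×2.5′, letters a–x): 0.89419/0.0833333 → 10 → k, 0.96021/0.0416667 → 23 → x; chars kx.
Extended square (30″×15″, digits 0–9): 0.06086/0.00833333 → 7, 0.00187/0.00416667 → 0; chars 70.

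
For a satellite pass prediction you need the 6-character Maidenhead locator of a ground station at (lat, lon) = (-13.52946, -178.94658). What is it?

Add 180° to longitude and 90° to latitude: 1.0534, 76.4705.
Field (20°×10°, letters A–R): lon ⌊1.0534/20⌋ = 0 → A; lat ⌊76.4705/10⌋ = 7 → H.
Square (2°×1°, digits 0–9): lon ⌊1.0534/2⌋ = 0; lat ⌊6.4705/1⌋ = 6.
Subsquare (5′×2.5′, letters a–x): lon ⌊1.0534/0.0833333⌋ = 12 → m; lat ⌊0.4705/0.0416667⌋ = 11 → l.

AH06ml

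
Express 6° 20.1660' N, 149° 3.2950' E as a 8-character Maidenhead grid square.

QJ46mi60

Offset from 180°W / 90°S: lon 329.05492°, lat 96.33610°.
Field (20°×10°, letters A–R): 329.05492/20 → 16 → Q, 96.33610/10 → 9 → J; chars QJ.
Square (2°×1°, digits 0–9): 9.05492/2 → 4, 6.33610/1 → 6; chars 46.
Subsquare (5′×2.5′, letters a–x): 1.05492/0.0833333 → 12 → m, 0.33610/0.0416667 → 8 → i; chars mi.
Extended square (30″×15″, digits 0–9): 0.05492/0.00833333 → 6, 0.00277/0.00416667 → 0; chars 60.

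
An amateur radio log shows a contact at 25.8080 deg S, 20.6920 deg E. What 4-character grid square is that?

KG04

Offset from 180°W / 90°S: lon 200.69°, lat 64.19°.
Field: 200.69/20 → 10 → K, 64.19/10 → 6 → G; chars KG.
Square: 0.69/2 → 0, 4.19/1 → 4; chars 04.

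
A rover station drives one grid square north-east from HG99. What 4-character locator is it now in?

IH00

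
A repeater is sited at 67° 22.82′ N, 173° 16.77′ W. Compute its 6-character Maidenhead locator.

Offset from 180°W / 90°S: lon 6.7205°, lat 157.3803°.
Field: lon ⌊6.7205/20⌋ = 0 → A; lat ⌊157.3803/10⌋ = 15 → P.
Square: lon ⌊6.7205/2⌋ = 3; lat ⌊7.3803/1⌋ = 7.
Subsquare: lon ⌊0.7205/0.0833333⌋ = 8 → i; lat ⌊0.3803/0.0416667⌋ = 9 → j.

AP37ij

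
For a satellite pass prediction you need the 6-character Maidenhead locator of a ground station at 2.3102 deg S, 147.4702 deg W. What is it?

Shift to the Maidenhead origin (180°W, 90°S): lon 32.5298, lat 87.6898.
Field: 32.5298/20 → 1 → B, 87.6898/10 → 8 → I; chars BI.
Square: 12.5298/2 → 6, 7.6898/1 → 7; chars 67.
Subsquare: 0.5298/0.0833333 → 6 → g, 0.6898/0.0416667 → 16 → q; chars gq.

BI67gq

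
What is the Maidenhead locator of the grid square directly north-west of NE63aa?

NE53xb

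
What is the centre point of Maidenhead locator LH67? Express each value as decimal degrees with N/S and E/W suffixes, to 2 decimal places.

12.50° S, 53.00° E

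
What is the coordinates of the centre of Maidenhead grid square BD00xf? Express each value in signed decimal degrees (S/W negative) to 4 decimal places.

-59.7708, -158.0417

Field B=1, D=3: +1·20° lon, +3·10° lat → SW at lon -160°, lat -60°.
Square 0, 0: +0·2° lon, +0·1° lat → SW at lon -160°, lat -60°.
Subsquare x=23, f=5: +23·0.0833333° lon, +5·0.0416667° lat → SW at lon -158.083°, lat -59.7917°.
Cell spans 0.0833333° lon × 0.0416667° lat. Centre is SW corner plus half of each.
latitude -59.7708, longitude -158.0417.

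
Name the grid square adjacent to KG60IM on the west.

Longitude subsquare i = 8; −1 → 7 = h.
The latitude characters are unchanged.

KG60hm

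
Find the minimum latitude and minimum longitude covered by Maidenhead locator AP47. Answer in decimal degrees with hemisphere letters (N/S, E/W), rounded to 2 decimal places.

Field A=0, P=15: +0·20° lon, +15·10° lat → SW at lon -180°, lat 60°.
Square 4, 7: +4·2° lon, +7·1° lat → SW at lon -172°, lat 67°.
latitude 67.00° N, longitude 172.00° W.

67.00° N, 172.00° W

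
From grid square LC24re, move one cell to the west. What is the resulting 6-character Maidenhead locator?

LC24qe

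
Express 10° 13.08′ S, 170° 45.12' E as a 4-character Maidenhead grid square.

RH59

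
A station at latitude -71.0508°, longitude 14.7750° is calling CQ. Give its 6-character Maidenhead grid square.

Shift to the Maidenhead origin (180°W, 90°S): lon 194.7750, lat 18.9492.
Field: lon ⌊194.7750/20⌋ = 9 → J; lat ⌊18.9492/10⌋ = 1 → B.
Square: lon ⌊14.7750/2⌋ = 7; lat ⌊8.9492/1⌋ = 8.
Subsquare: lon ⌊0.7750/0.0833333⌋ = 9 → j; lat ⌊0.9492/0.0416667⌋ = 22 → w.

JB78jw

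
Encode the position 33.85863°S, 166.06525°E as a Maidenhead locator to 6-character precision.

RF36ad

Add 180° to longitude and 90° to latitude: 346.0652, 56.1414.
Field (20°×10°, letters A–R): 346.0652/20 → 17 → R, 56.1414/10 → 5 → F; chars RF.
Square (2°×1°, digits 0–9): 6.0652/2 → 3, 6.1414/1 → 6; chars 36.
Subsquare (5′×2.5′, letters a–x): 0.0652/0.0833333 → 0 → a, 0.1414/0.0416667 → 3 → d; chars ad.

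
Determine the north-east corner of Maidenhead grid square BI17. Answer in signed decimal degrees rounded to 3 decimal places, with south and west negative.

-2.000, -156.000

Field B=1, I=8: +1·20° lon, +8·10° lat → SW at lon -160°, lat -10°.
Square 1, 7: +1·2° lon, +7·1° lat → SW at lon -158°, lat -3°.
Cell spans 2° lon × 1° lat. NE corner is SW corner plus one full cell.
latitude -2.000, longitude -156.000.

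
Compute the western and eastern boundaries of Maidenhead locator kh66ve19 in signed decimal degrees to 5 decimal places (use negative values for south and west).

33.75833, 33.76667

Field K=10, H=7: +10·20° lon, +7·10° lat → SW at lon 20°, lat -20°.
Square 6, 6: +6·2° lon, +6·1° lat → SW at lon 32°, lat -14°.
Subsquare v=21, e=4: +21·0.0833333° lon, +4·0.0416667° lat → SW at lon 33.75°, lat -13.8333°.
Extended square 1, 9: +1·0.00833333° lon, +9·0.00416667° lat → SW at lon 33.7583°, lat -13.7958°.
Cell spans 0.00833333° lon × 0.00416667° lat.
west 33.75833, east 33.76667.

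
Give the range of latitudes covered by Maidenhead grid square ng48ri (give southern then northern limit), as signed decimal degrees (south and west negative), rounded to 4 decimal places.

-21.6667, -21.6250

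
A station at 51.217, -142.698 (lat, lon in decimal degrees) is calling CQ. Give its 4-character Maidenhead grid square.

BO81

Offset from 180°W / 90°S: lon 37.30°, lat 141.22°.
Field: lon ⌊37.30/20⌋ = 1 → B; lat ⌊141.22/10⌋ = 14 → O.
Square: lon ⌊17.30/2⌋ = 8; lat ⌊1.22/1⌋ = 1.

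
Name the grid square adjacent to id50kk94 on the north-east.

ID50lk05

Longitude extended square 9; +1 → 10, wraps to 0, carry into subsquare.
Longitude subsquare k = 10; +1 → 11 = l.
Latitude extended square 4; +1 → 5.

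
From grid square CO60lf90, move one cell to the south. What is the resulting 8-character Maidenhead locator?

Latitude extended square 0; −1 → -1, wraps to 9, carry into subsquare.
Latitude subsquare f = 5; −1 → 4 = e.
The longitude characters are unchanged.

CO60le99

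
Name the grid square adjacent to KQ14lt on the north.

Latitude subsquare t = 19; +1 → 20 = u.
The longitude characters are unchanged.

KQ14lu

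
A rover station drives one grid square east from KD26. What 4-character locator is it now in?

Longitude square 2; +1 → 3.
The latitude characters are unchanged.

KD36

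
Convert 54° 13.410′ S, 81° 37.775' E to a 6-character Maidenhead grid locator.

Shift to the Maidenhead origin (180°W, 90°S): lon 261.6296, lat 35.7765.
Field: lon ⌊261.6296/20⌋ = 13 → N; lat ⌊35.7765/10⌋ = 3 → D.
Square: lon ⌊1.6296/2⌋ = 0; lat ⌊5.7765/1⌋ = 5.
Subsquare: lon ⌊1.6296/0.0833333⌋ = 19 → t; lat ⌊0.7765/0.0416667⌋ = 18 → s.

ND05ts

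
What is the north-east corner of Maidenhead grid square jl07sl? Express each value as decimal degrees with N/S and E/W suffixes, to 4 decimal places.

27.5000° N, 1.5833° E

Field J=9, L=11: +9·20° lon, +11·10° lat → SW at lon 0°, lat 20°.
Square 0, 7: +0·2° lon, +7·1° lat → SW at lon 0°, lat 27°.
Subsquare s=18, l=11: +18·0.0833333° lon, +11·0.0416667° lat → SW at lon 1.5°, lat 27.4583°.
Cell spans 0.0833333° lon × 0.0416667° lat. NE corner is SW corner plus one full cell.
latitude 27.5000° N, longitude 1.5833° E.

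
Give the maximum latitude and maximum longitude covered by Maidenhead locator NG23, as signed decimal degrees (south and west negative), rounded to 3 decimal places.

-26.000, 86.000

Field N=13, G=6: +13·20° lon, +6·10° lat → SW at lon 80°, lat -30°.
Square 2, 3: +2·2° lon, +3·1° lat → SW at lon 84°, lat -27°.
Cell spans 2° lon × 1° lat. NE corner is SW corner plus one full cell.
latitude -26.000, longitude 86.000.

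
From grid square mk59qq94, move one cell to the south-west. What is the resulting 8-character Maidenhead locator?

Longitude extended square 9; −1 → 8.
Latitude extended square 4; −1 → 3.

MK59qq83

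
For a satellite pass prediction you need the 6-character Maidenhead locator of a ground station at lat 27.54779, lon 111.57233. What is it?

OL57sn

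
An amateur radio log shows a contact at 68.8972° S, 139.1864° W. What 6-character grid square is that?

CC01jc

Add 180° to longitude and 90° to latitude: 40.8136, 21.1028.
Field: lon ⌊40.8136/20⌋ = 2 → C; lat ⌊21.1028/10⌋ = 2 → C.
Square: lon ⌊0.8136/2⌋ = 0; lat ⌊1.1028/1⌋ = 1.
Subsquare: lon ⌊0.8136/0.0833333⌋ = 9 → j; lat ⌊0.1028/0.0416667⌋ = 2 → c.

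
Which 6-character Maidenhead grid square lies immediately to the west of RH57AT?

RH47xt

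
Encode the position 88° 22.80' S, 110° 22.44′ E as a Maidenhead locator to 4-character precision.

Offset from 180°W / 90°S: lon 290.37°, lat 1.62°.
Field: 290.37/20 → 14 → O, 1.62/10 → 0 → A; chars OA.
Square: 10.37/2 → 5, 1.62/1 → 1; chars 51.

OA51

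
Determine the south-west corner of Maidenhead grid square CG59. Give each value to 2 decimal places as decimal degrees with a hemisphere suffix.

Field C=2, G=6: +2·20° lon, +6·10° lat → SW at lon -140°, lat -30°.
Square 5, 9: +5·2° lon, +9·1° lat → SW at lon -130°, lat -21°.
latitude 21.00° S, longitude 130.00° W.

21.00° S, 130.00° W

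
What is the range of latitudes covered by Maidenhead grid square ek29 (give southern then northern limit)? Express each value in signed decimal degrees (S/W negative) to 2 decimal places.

19.00, 20.00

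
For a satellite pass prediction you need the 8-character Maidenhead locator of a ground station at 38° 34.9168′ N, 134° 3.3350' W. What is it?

CM28xn39

Offset from 180°W / 90°S: lon 45.94442°, lat 128.58195°.
Field (20°×10°, letters A–R): lon ⌊45.94442/20⌋ = 2 → C; lat ⌊128.58195/10⌋ = 12 → M.
Square (2°×1°, digits 0–9): lon ⌊5.94442/2⌋ = 2; lat ⌊8.58195/1⌋ = 8.
Subsquare (5′×2.5′, letters a–x): lon ⌊1.94442/0.0833333⌋ = 23 → x; lat ⌊0.58195/0.0416667⌋ = 13 → n.
Extended square (30″×15″, digits 0–9): lon ⌊0.02775/0.00833333⌋ = 3; lat ⌊0.04028/0.00416667⌋ = 9.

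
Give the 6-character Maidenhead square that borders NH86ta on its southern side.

Latitude subsquare a = 0; −1 → -1, wraps to 23 = x, carry into square.
Latitude square 6; −1 → 5.
The longitude characters are unchanged.

NH85tx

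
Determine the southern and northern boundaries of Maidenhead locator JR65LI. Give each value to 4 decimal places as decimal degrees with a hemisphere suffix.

85.3333° N, 85.3750° N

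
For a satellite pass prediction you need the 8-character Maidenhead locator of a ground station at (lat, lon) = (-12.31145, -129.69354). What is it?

Offset from 180°W / 90°S: lon 50.30646°, lat 77.68855°.
Field: lon ⌊50.30646/20⌋ = 2 → C; lat ⌊77.68855/10⌋ = 7 → H.
Square: lon ⌊10.30646/2⌋ = 5; lat ⌊7.68855/1⌋ = 7.
Subsquare: lon ⌊0.30646/0.0833333⌋ = 3 → d; lat ⌊0.68855/0.0416667⌋ = 16 → q.
Extended square: lon ⌊0.05646/0.00833333⌋ = 6; lat ⌊0.02188/0.00416667⌋ = 5.

CH57dq65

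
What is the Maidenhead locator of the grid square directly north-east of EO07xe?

EO17af

Longitude subsquare x = 23; +1 → 24, wraps to 0 = a, carry into square.
Longitude square 0; +1 → 1.
Latitude subsquare e = 4; +1 → 5 = f.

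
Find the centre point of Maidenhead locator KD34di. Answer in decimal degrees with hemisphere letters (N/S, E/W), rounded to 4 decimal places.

55.6458° S, 26.2917° E

Field K=10, D=3: +10·20° lon, +3·10° lat → SW at lon 20°, lat -60°.
Square 3, 4: +3·2° lon, +4·1° lat → SW at lon 26°, lat -56°.
Subsquare d=3, i=8: +3·0.0833333° lon, +8·0.0416667° lat → SW at lon 26.25°, lat -55.6667°.
Cell spans 0.0833333° lon × 0.0416667° lat. Centre is SW corner plus half of each.
latitude 55.6458° S, longitude 26.2917° E.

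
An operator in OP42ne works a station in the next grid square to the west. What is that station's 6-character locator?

Longitude subsquare n = 13; −1 → 12 = m.
The latitude characters are unchanged.

OP42me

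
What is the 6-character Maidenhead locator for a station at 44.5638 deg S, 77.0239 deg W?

FE15lk

Offset from 180°W / 90°S: lon 102.9761°, lat 45.4362°.
Field: lon ⌊102.9761/20⌋ = 5 → F; lat ⌊45.4362/10⌋ = 4 → E.
Square: lon ⌊2.9761/2⌋ = 1; lat ⌊5.4362/1⌋ = 5.
Subsquare: lon ⌊0.9761/0.0833333⌋ = 11 → l; lat ⌊0.4362/0.0416667⌋ = 10 → k.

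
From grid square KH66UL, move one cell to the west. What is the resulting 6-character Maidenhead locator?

Longitude subsquare u = 20; −1 → 19 = t.
The latitude characters are unchanged.

KH66tl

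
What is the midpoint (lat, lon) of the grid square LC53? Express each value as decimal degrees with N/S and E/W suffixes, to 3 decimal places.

Field L=11, C=2: +11·20° lon, +2·10° lat → SW at lon 40°, lat -70°.
Square 5, 3: +5·2° lon, +3·1° lat → SW at lon 50°, lat -67°.
Cell spans 2° lon × 1° lat. Centre is SW corner plus half of each.
latitude 66.500° S, longitude 51.000° E.

66.500° S, 51.000° E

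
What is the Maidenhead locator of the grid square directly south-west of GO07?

Longitude square 0; −1 → -1, wraps to 9, carry into field.
Longitude field G = 6; −1 → 5 = F.
Latitude square 7; −1 → 6.

FO96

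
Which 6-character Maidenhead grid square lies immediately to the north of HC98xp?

Latitude subsquare p = 15; +1 → 16 = q.
The longitude characters are unchanged.

HC98xq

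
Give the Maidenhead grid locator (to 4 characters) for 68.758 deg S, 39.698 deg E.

Shift to the Maidenhead origin (180°W, 90°S): lon 219.70, lat 21.24.
Field: 219.70/20 → 10 → K, 21.24/10 → 2 → C; chars KC.
Square: 19.70/2 → 9, 1.24/1 → 1; chars 91.

KC91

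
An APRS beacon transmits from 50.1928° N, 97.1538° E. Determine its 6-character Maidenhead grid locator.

Offset from 180°W / 90°S: lon 277.1538°, lat 140.1928°.
Field (20°×10°, letters A–R): lon ⌊277.1538/20⌋ = 13 → N; lat ⌊140.1928/10⌋ = 14 → O.
Square (2°×1°, digits 0–9): lon ⌊17.1538/2⌋ = 8; lat ⌊0.1928/1⌋ = 0.
Subsquare (5′×2.5′, letters a–x): lon ⌊1.1538/0.0833333⌋ = 13 → n; lat ⌊0.1928/0.0416667⌋ = 4 → e.

NO80ne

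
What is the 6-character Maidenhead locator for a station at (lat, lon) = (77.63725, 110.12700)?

Add 180° to longitude and 90° to latitude: 290.1270, 167.6372.
Field: lon ⌊290.1270/20⌋ = 14 → O; lat ⌊167.6372/10⌋ = 16 → Q.
Square: lon ⌊10.1270/2⌋ = 5; lat ⌊7.6372/1⌋ = 7.
Subsquare: lon ⌊0.1270/0.0833333⌋ = 1 → b; lat ⌊0.6372/0.0416667⌋ = 15 → p.

OQ57bp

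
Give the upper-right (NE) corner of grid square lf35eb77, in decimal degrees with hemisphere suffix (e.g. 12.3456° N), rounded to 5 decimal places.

34.92500° S, 46.40000° E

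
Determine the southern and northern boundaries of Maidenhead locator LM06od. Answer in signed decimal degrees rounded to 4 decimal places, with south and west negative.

Field L=11, M=12: +11·20° lon, +12·10° lat → SW at lon 40°, lat 30°.
Square 0, 6: +0·2° lon, +6·1° lat → SW at lon 40°, lat 36°.
Subsquare o=14, d=3: +14·0.0833333° lon, +3·0.0416667° lat → SW at lon 41.1667°, lat 36.125°.
Cell spans 0.0833333° lon × 0.0416667° lat.
south 36.1250, north 36.1667.

36.1250, 36.1667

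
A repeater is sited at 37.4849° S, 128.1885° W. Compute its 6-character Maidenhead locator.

CF52vm

Shift to the Maidenhead origin (180°W, 90°S): lon 51.8115, lat 52.5151.
Field: lon ⌊51.8115/20⌋ = 2 → C; lat ⌊52.5151/10⌋ = 5 → F.
Square: lon ⌊11.8115/2⌋ = 5; lat ⌊2.5151/1⌋ = 2.
Subsquare: lon ⌊1.8115/0.0833333⌋ = 21 → v; lat ⌊0.5151/0.0416667⌋ = 12 → m.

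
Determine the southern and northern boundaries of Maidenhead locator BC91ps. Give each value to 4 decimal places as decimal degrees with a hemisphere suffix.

Field B=1, C=2: +1·20° lon, +2·10° lat → SW at lon -160°, lat -70°.
Square 9, 1: +9·2° lon, +1·1° lat → SW at lon -142°, lat -69°.
Subsquare p=15, s=18: +15·0.0833333° lon, +18·0.0416667° lat → SW at lon -140.75°, lat -68.25°.
Cell spans 0.0833333° lon × 0.0416667° lat.
south 68.2500° S, north 68.2083° S.

68.2500° S, 68.2083° S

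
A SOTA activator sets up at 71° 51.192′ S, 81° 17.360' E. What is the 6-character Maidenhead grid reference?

NB08pd

Offset from 180°W / 90°S: lon 261.2893°, lat 18.1468°.
Field: 261.2893/20 → 13 → N, 18.1468/10 → 1 → B; chars NB.
Square: 1.2893/2 → 0, 8.1468/1 → 8; chars 08.
Subsquare: 1.2893/0.0833333 → 15 → p, 0.1468/0.0416667 → 3 → d; chars pd.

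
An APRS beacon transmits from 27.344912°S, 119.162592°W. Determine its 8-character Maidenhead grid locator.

DG02kp07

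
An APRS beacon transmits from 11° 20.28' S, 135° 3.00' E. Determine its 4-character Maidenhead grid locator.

PH78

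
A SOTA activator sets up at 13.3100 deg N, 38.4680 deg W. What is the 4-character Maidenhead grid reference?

HK03

Add 180° to longitude and 90° to latitude: 141.53, 103.31.
Field: lon ⌊141.53/20⌋ = 7 → H; lat ⌊103.31/10⌋ = 10 → K.
Square: lon ⌊1.53/2⌋ = 0; lat ⌊3.31/1⌋ = 3.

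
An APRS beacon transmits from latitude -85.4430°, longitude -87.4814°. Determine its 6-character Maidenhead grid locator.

EA64gn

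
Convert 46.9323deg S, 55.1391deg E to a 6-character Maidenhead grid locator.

LE73nb

Add 180° to longitude and 90° to latitude: 235.1391, 43.0677.
Field: lon ⌊235.1391/20⌋ = 11 → L; lat ⌊43.0677/10⌋ = 4 → E.
Square: lon ⌊15.1391/2⌋ = 7; lat ⌊3.0677/1⌋ = 3.
Subsquare: lon ⌊1.1391/0.0833333⌋ = 13 → n; lat ⌊0.0677/0.0416667⌋ = 1 → b.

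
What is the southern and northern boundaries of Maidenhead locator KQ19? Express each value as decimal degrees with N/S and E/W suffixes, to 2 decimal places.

Field K=10, Q=16: +10·20° lon, +16·10° lat → SW at lon 20°, lat 70°.
Square 1, 9: +1·2° lon, +9·1° lat → SW at lon 22°, lat 79°.
Cell spans 2° lon × 1° lat.
south 79.00° N, north 80.00° N.

79.00° N, 80.00° N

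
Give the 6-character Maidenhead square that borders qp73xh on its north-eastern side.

QP83ai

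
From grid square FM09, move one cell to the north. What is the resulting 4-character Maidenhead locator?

FN00

Latitude square 9; +1 → 10, wraps to 0, carry into field.
Latitude field M = 12; +1 → 13 = N.
The longitude characters are unchanged.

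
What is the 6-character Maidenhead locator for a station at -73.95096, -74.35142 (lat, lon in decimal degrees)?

FB26tb

Offset from 180°W / 90°S: lon 105.6486°, lat 16.0490°.
Field (20°×10°, letters A–R): lon ⌊105.6486/20⌋ = 5 → F; lat ⌊16.0490/10⌋ = 1 → B.
Square (2°×1°, digits 0–9): lon ⌊5.6486/2⌋ = 2; lat ⌊6.0490/1⌋ = 6.
Subsquare (5′×2.5′, letters a–x): lon ⌊1.6486/0.0833333⌋ = 19 → t; lat ⌊0.0490/0.0416667⌋ = 1 → b.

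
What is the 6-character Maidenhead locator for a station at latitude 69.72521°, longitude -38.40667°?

Offset from 180°W / 90°S: lon 141.5933°, lat 159.7252°.
Field: lon ⌊141.5933/20⌋ = 7 → H; lat ⌊159.7252/10⌋ = 15 → P.
Square: lon ⌊1.5933/2⌋ = 0; lat ⌊9.7252/1⌋ = 9.
Subsquare: lon ⌊1.5933/0.0833333⌋ = 19 → t; lat ⌊0.7252/0.0416667⌋ = 17 → r.

HP09tr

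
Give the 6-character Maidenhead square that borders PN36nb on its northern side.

PN36nc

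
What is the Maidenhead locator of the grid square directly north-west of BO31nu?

BO31mv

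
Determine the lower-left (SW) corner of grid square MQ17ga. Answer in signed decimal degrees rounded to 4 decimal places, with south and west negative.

77.0000, 62.5000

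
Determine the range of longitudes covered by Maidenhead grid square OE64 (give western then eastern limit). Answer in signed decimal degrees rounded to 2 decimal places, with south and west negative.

Field O=14, E=4: +14·20° lon, +4·10° lat → SW at lon 100°, lat -50°.
Square 6, 4: +6·2° lon, +4·1° lat → SW at lon 112°, lat -46°.
Cell spans 2° lon × 1° lat.
west 112.00, east 114.00.

112.00, 114.00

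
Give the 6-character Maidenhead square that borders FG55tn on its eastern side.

FG55un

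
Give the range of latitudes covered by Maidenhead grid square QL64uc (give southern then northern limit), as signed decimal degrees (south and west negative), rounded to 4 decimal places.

Field Q=16, L=11: +16·20° lon, +11·10° lat → SW at lon 140°, lat 20°.
Square 6, 4: +6·2° lon, +4·1° lat → SW at lon 152°, lat 24°.
Subsquare u=20, c=2: +20·0.0833333° lon, +2·0.0416667° lat → SW at lon 153.667°, lat 24.0833°.
Cell spans 0.0833333° lon × 0.0416667° lat.
south 24.0833, north 24.1250.

24.0833, 24.1250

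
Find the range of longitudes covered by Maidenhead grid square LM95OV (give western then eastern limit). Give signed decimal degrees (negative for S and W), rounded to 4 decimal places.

59.1667, 59.2500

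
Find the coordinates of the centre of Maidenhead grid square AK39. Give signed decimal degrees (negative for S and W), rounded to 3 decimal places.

19.500, -173.000

Field A=0, K=10: +0·20° lon, +10·10° lat → SW at lon -180°, lat 10°.
Square 3, 9: +3·2° lon, +9·1° lat → SW at lon -174°, lat 19°.
Cell spans 2° lon × 1° lat. Centre is SW corner plus half of each.
latitude 19.500, longitude -173.000.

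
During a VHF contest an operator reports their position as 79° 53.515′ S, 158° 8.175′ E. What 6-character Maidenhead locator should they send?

QB90bc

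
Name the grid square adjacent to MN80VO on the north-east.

Longitude subsquare v = 21; +1 → 22 = w.
Latitude subsquare o = 14; +1 → 15 = p.

MN80wp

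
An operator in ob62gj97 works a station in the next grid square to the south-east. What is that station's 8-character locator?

OB62hj06

Longitude extended square 9; +1 → 10, wraps to 0, carry into subsquare.
Longitude subsquare g = 6; +1 → 7 = h.
Latitude extended square 7; −1 → 6.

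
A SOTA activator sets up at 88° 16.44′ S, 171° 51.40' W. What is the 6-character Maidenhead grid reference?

AA41br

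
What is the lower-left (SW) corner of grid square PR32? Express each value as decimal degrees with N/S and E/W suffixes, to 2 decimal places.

Field P=15, R=17: +15·20° lon, +17·10° lat → SW at lon 120°, lat 80°.
Square 3, 2: +3·2° lon, +2·1° lat → SW at lon 126°, lat 82°.
latitude 82.00° N, longitude 126.00° E.

82.00° N, 126.00° E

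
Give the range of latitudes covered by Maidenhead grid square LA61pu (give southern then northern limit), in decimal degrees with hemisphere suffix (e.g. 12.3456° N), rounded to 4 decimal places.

Field L=11, A=0: +11·20° lon, +0·10° lat → SW at lon 40°, lat -90°.
Square 6, 1: +6·2° lon, +1·1° lat → SW at lon 52°, lat -89°.
Subsquare p=15, u=20: +15·0.0833333° lon, +20·0.0416667° lat → SW at lon 53.25°, lat -88.1667°.
Cell spans 0.0833333° lon × 0.0416667° lat.
south 88.1667° S, north 88.1250° S.

88.1667° S, 88.1250° S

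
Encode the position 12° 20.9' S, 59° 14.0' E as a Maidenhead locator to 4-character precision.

LH97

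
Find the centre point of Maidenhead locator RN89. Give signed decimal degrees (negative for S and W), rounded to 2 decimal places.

Field R=17, N=13: +17·20° lon, +13·10° lat → SW at lon 160°, lat 40°.
Square 8, 9: +8·2° lon, +9·1° lat → SW at lon 176°, lat 49°.
Cell spans 2° lon × 1° lat. Centre is SW corner plus half of each.
latitude 49.50, longitude 177.00.

49.50, 177.00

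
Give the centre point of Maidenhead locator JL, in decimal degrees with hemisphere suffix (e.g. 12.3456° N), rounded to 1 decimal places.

Field J=9, L=11: +9·20° lon, +11·10° lat → SW at lon 0°, lat 20°.
Cell spans 20° lon × 10° lat. Centre is SW corner plus half of each.
latitude 25.0° N, longitude 10.0° E.

25.0° N, 10.0° E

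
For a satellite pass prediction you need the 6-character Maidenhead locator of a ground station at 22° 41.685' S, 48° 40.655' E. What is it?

LG47ih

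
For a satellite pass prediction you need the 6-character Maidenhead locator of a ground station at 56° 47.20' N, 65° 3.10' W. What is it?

FO76ls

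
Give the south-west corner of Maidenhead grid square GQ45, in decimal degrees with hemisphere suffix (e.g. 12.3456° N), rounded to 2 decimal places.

75.00° N, 52.00° W

Field G=6, Q=16: +6·20° lon, +16·10° lat → SW at lon -60°, lat 70°.
Square 4, 5: +4·2° lon, +5·1° lat → SW at lon -52°, lat 75°.
latitude 75.00° N, longitude 52.00° W.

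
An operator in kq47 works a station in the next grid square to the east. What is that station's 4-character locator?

Longitude square 4; +1 → 5.
The latitude characters are unchanged.

KQ57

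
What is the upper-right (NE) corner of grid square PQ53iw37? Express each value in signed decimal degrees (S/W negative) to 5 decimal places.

73.95000, 130.70000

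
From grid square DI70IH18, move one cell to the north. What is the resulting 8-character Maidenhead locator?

DI70ih19

Latitude extended square 8; +1 → 9.
The longitude characters are unchanged.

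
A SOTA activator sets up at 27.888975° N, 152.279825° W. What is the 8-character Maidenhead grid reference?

BL37uv63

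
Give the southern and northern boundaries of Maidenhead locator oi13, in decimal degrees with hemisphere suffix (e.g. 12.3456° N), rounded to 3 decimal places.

7.000° S, 6.000° S

Field O=14, I=8: +14·20° lon, +8·10° lat → SW at lon 100°, lat -10°.
Square 1, 3: +1·2° lon, +3·1° lat → SW at lon 102°, lat -7°.
Cell spans 2° lon × 1° lat.
south 7.000° S, north 6.000° S.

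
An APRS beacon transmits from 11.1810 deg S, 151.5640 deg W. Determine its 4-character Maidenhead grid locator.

BH48

Shift to the Maidenhead origin (180°W, 90°S): lon 28.44, lat 78.82.
Field (20°×10°, letters A–R): 28.44/20 → 1 → B, 78.82/10 → 7 → H; chars BH.
Square (2°×1°, digits 0–9): 8.44/2 → 4, 8.82/1 → 8; chars 48.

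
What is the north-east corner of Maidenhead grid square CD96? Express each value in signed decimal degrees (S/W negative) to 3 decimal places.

-53.000, -120.000

Field C=2, D=3: +2·20° lon, +3·10° lat → SW at lon -140°, lat -60°.
Square 9, 6: +9·2° lon, +6·1° lat → SW at lon -122°, lat -54°.
Cell spans 2° lon × 1° lat. NE corner is SW corner plus one full cell.
latitude -53.000, longitude -120.000.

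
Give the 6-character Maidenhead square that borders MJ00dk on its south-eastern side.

MJ00ej

Longitude subsquare d = 3; +1 → 4 = e.
Latitude subsquare k = 10; −1 → 9 = j.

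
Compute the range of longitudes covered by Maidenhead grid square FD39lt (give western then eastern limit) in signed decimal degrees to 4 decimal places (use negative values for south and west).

-73.0833, -73.0000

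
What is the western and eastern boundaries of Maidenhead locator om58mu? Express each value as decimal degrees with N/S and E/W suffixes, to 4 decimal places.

Field O=14, M=12: +14·20° lon, +12·10° lat → SW at lon 100°, lat 30°.
Square 5, 8: +5·2° lon, +8·1° lat → SW at lon 110°, lat 38°.
Subsquare m=12, u=20: +12·0.0833333° lon, +20·0.0416667° lat → SW at lon 111°, lat 38.8333°.
Cell spans 0.0833333° lon × 0.0416667° lat.
west 111.0000° E, east 111.0833° E.

111.0000° E, 111.0833° E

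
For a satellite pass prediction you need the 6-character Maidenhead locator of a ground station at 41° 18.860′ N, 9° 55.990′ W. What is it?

IN51ah

Offset from 180°W / 90°S: lon 170.0668°, lat 131.3143°.
Field (20°×10°, letters A–R): 170.0668/20 → 8 → I, 131.3143/10 → 13 → N; chars IN.
Square (2°×1°, digits 0–9): 10.0668/2 → 5, 1.3143/1 → 1; chars 51.
Subsquare (5′×2.5′, letters a–x): 0.0668/0.0833333 → 0 → a, 0.3143/0.0416667 → 7 → h; chars ah.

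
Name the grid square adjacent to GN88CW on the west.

Longitude subsquare c = 2; −1 → 1 = b.
The latitude characters are unchanged.

GN88bw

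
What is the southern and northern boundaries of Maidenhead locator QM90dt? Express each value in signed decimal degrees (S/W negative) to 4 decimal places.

30.7917, 30.8333

Field Q=16, M=12: +16·20° lon, +12·10° lat → SW at lon 140°, lat 30°.
Square 9, 0: +9·2° lon, +0·1° lat → SW at lon 158°, lat 30°.
Subsquare d=3, t=19: +3·0.0833333° lon, +19·0.0416667° lat → SW at lon 158.25°, lat 30.7917°.
Cell spans 0.0833333° lon × 0.0416667° lat.
south 30.7917, north 30.8333.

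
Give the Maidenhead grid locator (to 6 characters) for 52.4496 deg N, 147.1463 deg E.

Shift to the Maidenhead origin (180°W, 90°S): lon 327.1463, lat 142.4496.
Field: 327.1463/20 → 16 → Q, 142.4496/10 → 14 → O; chars QO.
Square: 7.1463/2 → 3, 2.4496/1 → 2; chars 32.
Subsquare: 1.1463/0.0833333 → 13 → n, 0.4496/0.0416667 → 10 → k; chars nk.

QO32nk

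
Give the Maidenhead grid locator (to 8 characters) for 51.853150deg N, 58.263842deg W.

Offset from 180°W / 90°S: lon 121.73616°, lat 141.85315°.
Field: 121.73616/20 → 6 → G, 141.85315/10 → 14 → O; chars GO.
Square: 1.73616/2 → 0, 1.85315/1 → 1; chars 01.
Subsquare: 1.73616/0.0833333 → 20 → u, 0.85315/0.0416667 → 20 → u; chars uu.
Extended square: 0.06949/0.00833333 → 8, 0.01982/0.00416667 → 4; chars 84.

GO01uu84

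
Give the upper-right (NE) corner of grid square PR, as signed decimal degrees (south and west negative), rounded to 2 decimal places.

90.00, 140.00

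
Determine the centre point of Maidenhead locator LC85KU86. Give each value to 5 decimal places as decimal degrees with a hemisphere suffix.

Field L=11, C=2: +11·20° lon, +2·10° lat → SW at lon 40°, lat -70°.
Square 8, 5: +8·2° lon, +5·1° lat → SW at lon 56°, lat -65°.
Subsquare k=10, u=20: +10·0.0833333° lon, +20·0.0416667° lat → SW at lon 56.8333°, lat -64.1667°.
Extended square 8, 6: +8·0.00833333° lon, +6·0.00416667° lat → SW at lon 56.9°, lat -64.1417°.
Cell spans 0.00833333° lon × 0.00416667° lat. Centre is SW corner plus half of each.
latitude 64.13958° S, longitude 56.90417° E.

64.13958° S, 56.90417° E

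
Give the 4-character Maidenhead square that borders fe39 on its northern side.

FF30

Latitude square 9; +1 → 10, wraps to 0, carry into field.
Latitude field E = 4; +1 → 5 = F.
The longitude characters are unchanged.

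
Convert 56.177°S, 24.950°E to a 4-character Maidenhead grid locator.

KD23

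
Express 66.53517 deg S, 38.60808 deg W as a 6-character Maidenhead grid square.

HC03ql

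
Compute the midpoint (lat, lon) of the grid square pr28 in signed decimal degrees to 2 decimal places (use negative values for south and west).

88.50, 125.00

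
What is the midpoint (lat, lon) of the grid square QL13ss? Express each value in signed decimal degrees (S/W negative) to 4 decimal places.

23.7708, 143.5417

Field Q=16, L=11: +16·20° lon, +11·10° lat → SW at lon 140°, lat 20°.
Square 1, 3: +1·2° lon, +3·1° lat → SW at lon 142°, lat 23°.
Subsquare s=18, s=18: +18·0.0833333° lon, +18·0.0416667° lat → SW at lon 143.5°, lat 23.75°.
Cell spans 0.0833333° lon × 0.0416667° lat. Centre is SW corner plus half of each.
latitude 23.7708, longitude 143.5417.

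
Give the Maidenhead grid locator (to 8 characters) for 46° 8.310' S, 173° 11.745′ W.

Shift to the Maidenhead origin (180°W, 90°S): lon 6.80425, lat 43.86150.
Field: 6.80425/20 → 0 → A, 43.86150/10 → 4 → E; chars AE.
Square: 6.80425/2 → 3, 3.86150/1 → 3; chars 33.
Subsquare: 0.80425/0.0833333 → 9 → j, 0.86150/0.0416667 → 20 → u; chars ju.
Extended square: 0.05425/0.00833333 → 6, 0.02817/0.00416667 → 6; chars 66.

AE33ju66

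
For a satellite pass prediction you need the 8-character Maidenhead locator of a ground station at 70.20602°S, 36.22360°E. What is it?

KB89ct60

Shift to the Maidenhead origin (180°W, 90°S): lon 216.22360, lat 19.79398.
Field (20°×10°, letters A–R): lon ⌊216.22360/20⌋ = 10 → K; lat ⌊19.79398/10⌋ = 1 → B.
Square (2°×1°, digits 0–9): lon ⌊16.22360/2⌋ = 8; lat ⌊9.79398/1⌋ = 9.
Subsquare (5′×2.5′, letters a–x): lon ⌊0.22360/0.0833333⌋ = 2 → c; lat ⌊0.79398/0.0416667⌋ = 19 → t.
Extended square (30″×15″, digits 0–9): lon ⌊0.05693/0.00833333⌋ = 6; lat ⌊0.00231/0.00416667⌋ = 0.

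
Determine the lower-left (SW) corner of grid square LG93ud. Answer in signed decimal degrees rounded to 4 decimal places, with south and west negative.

Field L=11, G=6: +11·20° lon, +6·10° lat → SW at lon 40°, lat -30°.
Square 9, 3: +9·2° lon, +3·1° lat → SW at lon 58°, lat -27°.
Subsquare u=20, d=3: +20·0.0833333° lon, +3·0.0416667° lat → SW at lon 59.6667°, lat -26.875°.
latitude -26.8750, longitude 59.6667.

-26.8750, 59.6667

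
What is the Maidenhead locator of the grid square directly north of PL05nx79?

PL06na70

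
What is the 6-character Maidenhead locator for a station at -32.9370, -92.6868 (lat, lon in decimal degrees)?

Add 180° to longitude and 90° to latitude: 87.3132, 57.0630.
Field (20°×10°, letters A–R): lon ⌊87.3132/20⌋ = 4 → E; lat ⌊57.0630/10⌋ = 5 → F.
Square (2°×1°, digits 0–9): lon ⌊7.3132/2⌋ = 3; lat ⌊7.0630/1⌋ = 7.
Subsquare (5′×2.5′, letters a–x): lon ⌊1.3132/0.0833333⌋ = 15 → p; lat ⌊0.0630/0.0416667⌋ = 1 → b.

EF37pb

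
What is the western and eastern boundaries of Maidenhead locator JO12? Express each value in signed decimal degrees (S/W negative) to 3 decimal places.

2.000, 4.000

Field J=9, O=14: +9·20° lon, +14·10° lat → SW at lon 0°, lat 50°.
Square 1, 2: +1·2° lon, +2·1° lat → SW at lon 2°, lat 52°.
Cell spans 2° lon × 1° lat.
west 2.000, east 4.000.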